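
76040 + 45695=121735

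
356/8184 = 89/2046 ≈ 0.0435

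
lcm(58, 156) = 4524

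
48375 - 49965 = -1590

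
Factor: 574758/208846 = 3^2 * 11^(-2) * 37^1 = 333/121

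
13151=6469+6682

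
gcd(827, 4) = 1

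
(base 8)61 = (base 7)100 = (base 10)49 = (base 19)2b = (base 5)144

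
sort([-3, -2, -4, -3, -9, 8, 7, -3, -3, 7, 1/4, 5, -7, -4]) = [-9, -7, -4, -4, -3, -3, -3, -3, -2, 1/4, 5, 7, 7, 8]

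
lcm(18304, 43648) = 567424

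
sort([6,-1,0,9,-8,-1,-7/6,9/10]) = [-8,-7/6,-1,-1,0,9/10,6,9]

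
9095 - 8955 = 140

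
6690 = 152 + 6538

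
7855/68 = 115 + 35/68 ≈ 115.51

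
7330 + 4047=11377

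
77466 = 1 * 77466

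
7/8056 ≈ 0.000869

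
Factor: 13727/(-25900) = -1 * 2^(-2) * 5^(-2) * 53^1 = -53/100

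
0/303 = 0 = 0.00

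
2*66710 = 133420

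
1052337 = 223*4719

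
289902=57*5086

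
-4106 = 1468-5574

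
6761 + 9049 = 15810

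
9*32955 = 296595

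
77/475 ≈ 0.162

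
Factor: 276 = 2^2*3^1*23^1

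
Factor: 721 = 7^1 * 103^1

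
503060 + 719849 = 1222909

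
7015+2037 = 9052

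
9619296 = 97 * 99168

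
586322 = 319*1838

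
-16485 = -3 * 5495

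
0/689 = 0 = 0.00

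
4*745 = 2980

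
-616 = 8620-9236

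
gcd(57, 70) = 1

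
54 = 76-22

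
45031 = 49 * 919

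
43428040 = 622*69820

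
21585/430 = 4317/86 ≈ 50.20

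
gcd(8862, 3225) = 3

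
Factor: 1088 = 2^6*17^1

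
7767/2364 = 2589/788 ≈ 3.29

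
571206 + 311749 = 882955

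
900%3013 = 900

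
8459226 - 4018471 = 4440755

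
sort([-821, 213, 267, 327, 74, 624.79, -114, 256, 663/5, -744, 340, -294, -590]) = [-821, -744, -590, -294, -114, 74, 663/5, 213, 256, 267, 327, 340, 624.79]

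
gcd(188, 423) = 47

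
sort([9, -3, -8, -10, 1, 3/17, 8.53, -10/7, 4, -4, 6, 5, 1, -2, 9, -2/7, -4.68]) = [-10, -8, -4.68, -4, -3, -2, -10/7, -2/7, 3/17, 1, 1, 4, 5, 6, 8.53, 9, 9]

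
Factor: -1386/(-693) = 2^1 = 2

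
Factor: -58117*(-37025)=5^2*89^1*653^1*1481^1=2151781925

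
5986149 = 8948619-2962470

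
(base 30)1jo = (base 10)1494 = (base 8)2726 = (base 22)31k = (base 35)17o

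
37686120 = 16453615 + 21232505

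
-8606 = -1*8606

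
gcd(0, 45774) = 45774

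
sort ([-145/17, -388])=[-388, -145/17]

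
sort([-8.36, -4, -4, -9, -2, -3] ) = [-9, -8.36, -4, -4, -3, -2] 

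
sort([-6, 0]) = [-6, 0]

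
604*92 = 55568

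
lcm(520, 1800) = 23400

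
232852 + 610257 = 843109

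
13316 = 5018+8298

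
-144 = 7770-7914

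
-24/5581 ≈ -0.00430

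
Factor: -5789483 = -1 * 7^1 * 137^1 * 6037^1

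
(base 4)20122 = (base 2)1000011010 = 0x21a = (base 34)fs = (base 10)538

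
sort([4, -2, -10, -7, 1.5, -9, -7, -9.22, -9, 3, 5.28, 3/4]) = [-10, -9.22, -9, -9, -7, -7, -2, 3/4, 1.5, 3, 4, 5.28]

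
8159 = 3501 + 4658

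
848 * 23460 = 19894080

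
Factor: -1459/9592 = -1*2^(-3)*11^(-1)*109^(-1)*1459^1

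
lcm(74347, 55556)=5055596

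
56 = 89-33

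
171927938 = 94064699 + 77863239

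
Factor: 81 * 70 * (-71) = -1 * 2^1 * 3^4 * 5^1 * 7^1 * 71^1 = -402570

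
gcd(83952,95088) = 48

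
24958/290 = 86 + 9/145 ≈ 86.06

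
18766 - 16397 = 2369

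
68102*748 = 50940296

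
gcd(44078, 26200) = 2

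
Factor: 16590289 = 83^1 * 137^1 * 1459^1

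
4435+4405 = 8840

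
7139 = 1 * 7139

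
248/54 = 4 + 16/27 ≈ 4.59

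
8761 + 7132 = 15893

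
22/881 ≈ 0.0250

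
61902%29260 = 3382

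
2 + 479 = 481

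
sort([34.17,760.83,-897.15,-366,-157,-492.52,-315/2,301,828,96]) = [-897.15,-492.52,-366,-315/2,-157,34.17,96,301,760.83,828]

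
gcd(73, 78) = 1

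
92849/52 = 1785 + 29/52 ≈ 1785.56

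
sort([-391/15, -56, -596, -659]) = [-659, -596, -56, -391/15]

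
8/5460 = 2/1365 ≈ 0.00147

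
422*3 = 1266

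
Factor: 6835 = 5^1*1367^1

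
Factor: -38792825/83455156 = -1 * 2^(-2) * 5^2 * 29^(-1) * 181^1 * 8573^1 * 719441^(-1)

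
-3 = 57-60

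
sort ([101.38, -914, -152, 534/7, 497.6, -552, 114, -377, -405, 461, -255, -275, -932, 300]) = [-932, -914, -552, -405, -377, -275, -255, -152, 534/7, 101.38, 114, 300, 461, 497.6]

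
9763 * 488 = 4764344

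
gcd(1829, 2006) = 59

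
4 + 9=13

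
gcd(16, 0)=16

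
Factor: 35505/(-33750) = -1*2^(-1)*5^(-3)*263^1 = -263/250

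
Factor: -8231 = -1*8231^1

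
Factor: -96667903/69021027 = -1 * 3^(-2) * 521^1 * 185543^1 * 7669003^(-1)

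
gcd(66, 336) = 6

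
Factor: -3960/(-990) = 2^2 = 4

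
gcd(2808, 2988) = 36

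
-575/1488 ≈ -0.386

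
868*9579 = 8314572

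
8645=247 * 35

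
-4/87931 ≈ -0.0000455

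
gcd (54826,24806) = 158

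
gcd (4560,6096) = 48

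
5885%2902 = 81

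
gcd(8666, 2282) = 14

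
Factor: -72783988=-1*2^2*191^1*95267^1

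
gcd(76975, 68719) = 1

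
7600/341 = 22 + 98/341 ≈ 22.29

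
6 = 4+2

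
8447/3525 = 2 + 1397/3525≈2.40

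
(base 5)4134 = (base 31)hh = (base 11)455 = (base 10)544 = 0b1000100000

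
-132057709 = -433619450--301561741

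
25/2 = 12 + 1/2 = 12.50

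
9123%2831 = 630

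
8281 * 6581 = 54497261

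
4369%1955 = 459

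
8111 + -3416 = 4695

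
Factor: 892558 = 2^1 * 446279^1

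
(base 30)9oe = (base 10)8834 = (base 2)10001010000010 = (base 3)110010012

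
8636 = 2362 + 6274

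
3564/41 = 86+38/41 ≈ 86.93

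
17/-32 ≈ -0.531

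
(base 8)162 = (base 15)79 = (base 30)3o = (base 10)114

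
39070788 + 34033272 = 73104060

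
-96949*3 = -290847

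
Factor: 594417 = 3^1*198139^1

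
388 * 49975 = 19390300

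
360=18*20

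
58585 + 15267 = 73852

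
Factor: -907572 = -1*2^2*3^1*53^1*1427^1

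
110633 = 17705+92928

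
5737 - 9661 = -3924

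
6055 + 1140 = 7195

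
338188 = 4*84547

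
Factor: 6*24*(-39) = -1*2^4*3^3*13^1 = -5616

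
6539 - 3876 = 2663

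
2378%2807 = 2378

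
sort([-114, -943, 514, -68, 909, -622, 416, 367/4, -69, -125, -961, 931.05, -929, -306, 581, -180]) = [-961, -943, -929, -622, -306, -180, -125, -114, -69, -68, 367/4, 416, 514, 581, 909, 931.05]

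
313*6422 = 2010086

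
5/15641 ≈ 0.000320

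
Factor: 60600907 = 47^1*1289381^1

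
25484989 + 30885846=56370835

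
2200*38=83600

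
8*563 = 4504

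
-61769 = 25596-87365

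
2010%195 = 60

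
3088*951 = 2936688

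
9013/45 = 200 + 13/45 ≈ 200.29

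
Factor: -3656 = -1*2^3*457^1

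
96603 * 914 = 88295142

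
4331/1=4331=4331.00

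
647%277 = 93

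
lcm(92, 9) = 828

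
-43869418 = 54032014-97901432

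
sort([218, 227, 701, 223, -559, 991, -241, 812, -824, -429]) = [-824, -559, -429, -241, 218, 223, 227, 701, 812, 991]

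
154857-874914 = -720057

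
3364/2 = 1682 = 1682.00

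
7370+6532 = 13902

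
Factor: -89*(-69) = 3^1*23^1*89^1 = 6141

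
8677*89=772253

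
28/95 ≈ 0.295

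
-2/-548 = 1/274 ≈ 0.00365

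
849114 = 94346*9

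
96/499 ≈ 0.192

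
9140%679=313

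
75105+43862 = 118967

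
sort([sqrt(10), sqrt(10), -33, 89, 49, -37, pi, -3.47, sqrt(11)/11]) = [-37, -33, -3.47, sqrt(11)/11, pi, sqrt(10), sqrt(10), 49, 89]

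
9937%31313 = 9937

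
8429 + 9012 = 17441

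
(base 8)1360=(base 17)2a4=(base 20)1hc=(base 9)1025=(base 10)752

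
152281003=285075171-132794168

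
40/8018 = 20/4009 ≈ 0.00499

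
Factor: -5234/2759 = -1*2^1*31^(-1)*89^(-1)*2617^1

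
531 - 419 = 112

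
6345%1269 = 0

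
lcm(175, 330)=11550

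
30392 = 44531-14139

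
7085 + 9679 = 16764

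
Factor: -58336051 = -1*58336051^1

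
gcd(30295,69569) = 73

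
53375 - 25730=27645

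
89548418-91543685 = -1995267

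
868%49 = 35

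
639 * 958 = 612162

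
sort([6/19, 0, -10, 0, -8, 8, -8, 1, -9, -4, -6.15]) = [-10, -9, -8, -8, -6.15, -4, 0, 0, 6/19, 1, 8]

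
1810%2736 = 1810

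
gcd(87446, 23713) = 23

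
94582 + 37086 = 131668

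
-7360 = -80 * 92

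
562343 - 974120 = -411777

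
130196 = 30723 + 99473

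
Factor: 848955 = 3^1*5^1*56597^1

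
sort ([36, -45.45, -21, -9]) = [-45.45, -21, -9, 36]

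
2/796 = 1/398 ≈ 0.00251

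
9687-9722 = -35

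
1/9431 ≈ 0.000106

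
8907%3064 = 2779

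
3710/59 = 62 + 52/59 ≈ 62.88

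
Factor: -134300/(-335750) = 2^1 * 5^(-1) = 2/5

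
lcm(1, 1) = 1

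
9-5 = 4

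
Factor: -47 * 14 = -1 * 2^1 * 7^1 * 47^1 = -658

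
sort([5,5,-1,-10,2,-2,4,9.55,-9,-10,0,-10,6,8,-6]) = [-10,-10,-10,-9,-6,-2,-1,0,2,4,5,5,6,8,9.55]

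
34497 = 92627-58130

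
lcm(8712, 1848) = 60984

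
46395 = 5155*9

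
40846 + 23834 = 64680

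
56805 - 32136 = 24669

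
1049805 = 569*1845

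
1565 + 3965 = 5530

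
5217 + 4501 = 9718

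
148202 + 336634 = 484836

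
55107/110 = 500 + 107/110≈500.97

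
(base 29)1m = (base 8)63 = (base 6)123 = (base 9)56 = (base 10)51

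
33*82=2706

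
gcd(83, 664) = 83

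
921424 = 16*57589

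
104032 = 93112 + 10920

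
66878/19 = 3519 + 17/19 ≈ 3519.89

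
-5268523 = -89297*59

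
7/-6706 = -1/958 ≈ -0.00104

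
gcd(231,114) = 3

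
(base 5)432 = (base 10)117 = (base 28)45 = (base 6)313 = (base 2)1110101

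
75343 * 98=7383614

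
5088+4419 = 9507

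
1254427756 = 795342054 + 459085702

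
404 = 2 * 202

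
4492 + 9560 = 14052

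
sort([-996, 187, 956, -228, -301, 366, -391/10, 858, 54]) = [-996, -301, -228, -391/10, 54, 187, 366, 858, 956]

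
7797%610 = 477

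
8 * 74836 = 598688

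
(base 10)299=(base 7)605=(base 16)12b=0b100101011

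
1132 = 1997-865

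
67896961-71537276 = -3640315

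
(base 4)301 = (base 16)31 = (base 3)1211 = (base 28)1l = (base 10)49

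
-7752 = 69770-77522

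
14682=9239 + 5443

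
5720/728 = 55/7 ≈ 7.86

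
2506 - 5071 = -2565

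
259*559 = 144781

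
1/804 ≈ 0.00124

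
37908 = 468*81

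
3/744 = 1/248 ≈ 0.00403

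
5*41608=208040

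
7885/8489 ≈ 0.929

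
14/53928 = 1/3852 ≈ 0.000260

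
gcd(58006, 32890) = 598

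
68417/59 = 1159 + 36/59 ≈ 1159.61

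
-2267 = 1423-3690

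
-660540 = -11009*60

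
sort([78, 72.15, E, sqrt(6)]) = [sqrt(6), E, 72.15, 78]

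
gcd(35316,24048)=36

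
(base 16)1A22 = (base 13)3078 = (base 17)1629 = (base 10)6690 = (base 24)BEI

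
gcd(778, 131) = 1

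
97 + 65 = 162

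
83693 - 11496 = 72197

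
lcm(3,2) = 6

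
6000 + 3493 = 9493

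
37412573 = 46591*803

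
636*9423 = 5993028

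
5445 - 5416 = 29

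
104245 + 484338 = 588583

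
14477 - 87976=-73499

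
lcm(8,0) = 0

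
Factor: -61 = -1*61^1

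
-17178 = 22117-39295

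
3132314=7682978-4550664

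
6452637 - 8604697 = -2152060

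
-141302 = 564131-705433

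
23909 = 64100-40191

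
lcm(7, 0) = 0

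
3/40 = 0.075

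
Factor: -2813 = -1*29^1*97^1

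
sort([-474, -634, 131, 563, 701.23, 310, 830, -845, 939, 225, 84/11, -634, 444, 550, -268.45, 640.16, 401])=[-845, -634, -634, -474, -268.45, 84/11, 131, 225, 310, 401, 444, 550, 563, 640.16, 701.23, 830, 939]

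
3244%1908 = 1336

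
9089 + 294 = 9383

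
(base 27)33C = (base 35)1U5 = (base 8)4350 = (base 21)53C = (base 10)2280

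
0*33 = 0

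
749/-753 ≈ -0.995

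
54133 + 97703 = 151836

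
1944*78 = 151632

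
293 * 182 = 53326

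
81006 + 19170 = 100176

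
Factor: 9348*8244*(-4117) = -1*2^4*3^3*19^1*23^1*41^1*179^1*229^1 = -317276242704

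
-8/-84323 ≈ 0.0000949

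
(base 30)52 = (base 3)12122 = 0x98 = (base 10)152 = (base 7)305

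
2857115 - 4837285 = -1980170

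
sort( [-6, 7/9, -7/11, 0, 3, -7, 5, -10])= [-10, -7, -6, -7/11, 0, 7/9, 3, 5]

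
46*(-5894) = -271124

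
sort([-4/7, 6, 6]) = [-4/7, 6, 6]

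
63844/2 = 31922 = 31922.00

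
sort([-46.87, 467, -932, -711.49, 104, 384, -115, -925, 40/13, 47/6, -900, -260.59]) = [-932, -925, -900, -711.49, -260.59, -115, -46.87, 40/13, 47/6, 104, 384, 467]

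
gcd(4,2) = 2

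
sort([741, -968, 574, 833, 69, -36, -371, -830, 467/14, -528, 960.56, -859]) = [-968, -859, -830, -528, -371, -36, 467/14, 69, 574, 741, 833, 960.56]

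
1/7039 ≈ 0.000142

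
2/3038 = 1/1519 ≈ 0.000658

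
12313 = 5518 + 6795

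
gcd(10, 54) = 2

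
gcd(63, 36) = 9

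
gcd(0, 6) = 6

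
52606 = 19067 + 33539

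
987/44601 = 329/14867 ≈ 0.0221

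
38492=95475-56983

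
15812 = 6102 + 9710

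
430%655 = 430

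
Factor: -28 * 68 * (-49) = 2^4 * 7^3 * 17^1 = 93296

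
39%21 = 18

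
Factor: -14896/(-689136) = 3^(-1)*19^1*293^(-1) = 19/879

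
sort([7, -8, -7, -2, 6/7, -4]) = [-8, -7, -4, -2, 6/7, 7]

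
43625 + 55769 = 99394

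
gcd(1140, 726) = 6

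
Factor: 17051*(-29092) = -1*2^2*7^1*17^2*59^1*1039^1 = -496047692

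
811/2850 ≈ 0.285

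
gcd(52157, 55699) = 7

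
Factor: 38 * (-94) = -1 * 2^2 * 19^1 * 47^1 = -3572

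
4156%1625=906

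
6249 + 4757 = 11006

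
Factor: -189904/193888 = -1*2^(-1)*11^1*13^1*73^(-1) = -143/146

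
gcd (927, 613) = 1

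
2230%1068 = 94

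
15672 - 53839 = -38167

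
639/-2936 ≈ -0.218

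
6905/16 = 431 + 9/16 ≈ 431.56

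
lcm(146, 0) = 0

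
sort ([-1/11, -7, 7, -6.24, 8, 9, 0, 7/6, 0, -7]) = [-7, -7, -6.24, -1/11, 0, 0, 7/6, 7, 8, 9]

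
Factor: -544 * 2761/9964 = -1 * 2^3 * 11^1 * 17^1 * 47^(-1) * 53^(-1) * 251^1 = -375496/2491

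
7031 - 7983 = -952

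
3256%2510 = 746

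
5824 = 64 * 91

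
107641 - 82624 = 25017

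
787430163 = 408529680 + 378900483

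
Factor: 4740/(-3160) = -1 * 2^(-1) * 3^1 = -3/2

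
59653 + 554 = 60207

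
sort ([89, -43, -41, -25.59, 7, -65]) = [-65, -43, -41, -25.59, 7, 89]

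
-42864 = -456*94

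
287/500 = 0.574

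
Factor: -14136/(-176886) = 2^2*3^(-1)*19^1*317^(-1) = 76/951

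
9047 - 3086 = 5961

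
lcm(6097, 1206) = 109746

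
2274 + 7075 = 9349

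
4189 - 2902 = 1287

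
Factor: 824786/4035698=17^(-1)*29^(-1)*31^1*53^1*251^1*4093^(-1)=412393/2017849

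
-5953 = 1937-7890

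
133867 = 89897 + 43970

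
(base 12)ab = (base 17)7c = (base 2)10000011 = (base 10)131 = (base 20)6b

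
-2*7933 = -15866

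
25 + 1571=1596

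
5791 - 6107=-316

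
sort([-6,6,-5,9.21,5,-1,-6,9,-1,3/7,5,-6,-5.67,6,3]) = [-6,-6,-6,-5.67,-5,-1,-1,3/7,3,5,5,6,6,9,9.21]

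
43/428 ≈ 0.100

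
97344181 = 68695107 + 28649074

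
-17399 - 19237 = -36636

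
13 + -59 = -46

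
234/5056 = 117/2528 ≈ 0.0463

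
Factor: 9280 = 2^6*5^1*29^1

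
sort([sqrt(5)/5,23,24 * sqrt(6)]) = [sqrt(5)/5,23,24 * sqrt(6)]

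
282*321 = 90522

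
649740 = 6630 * 98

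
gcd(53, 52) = 1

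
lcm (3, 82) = 246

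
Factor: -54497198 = -1*2^1*7^1*3892657^1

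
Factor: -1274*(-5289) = 2^1*3^1*7^2*13^1*41^1*43^1 = 6738186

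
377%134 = 109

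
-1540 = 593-2133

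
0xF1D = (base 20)9D9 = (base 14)15A5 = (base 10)3869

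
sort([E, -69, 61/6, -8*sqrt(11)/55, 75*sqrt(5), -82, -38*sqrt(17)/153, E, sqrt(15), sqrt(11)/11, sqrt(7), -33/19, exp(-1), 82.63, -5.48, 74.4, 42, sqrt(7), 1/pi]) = [-82, -69, -5.48, -33/19, -38*sqrt(17)/153, -8*sqrt(11)/55, sqrt(11)/11, 1/pi, exp(-1), sqrt(7), sqrt(7), E, E, sqrt(15), 61/6, 42, 74.4, 82.63, 75*sqrt(5)]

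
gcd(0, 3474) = 3474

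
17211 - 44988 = -27777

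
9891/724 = 13+479/724 ≈ 13.66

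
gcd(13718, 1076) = 2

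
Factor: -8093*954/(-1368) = 2^(-2)*19^(-1)*53^1*8093^1 = 428929/76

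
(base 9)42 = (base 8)46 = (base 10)38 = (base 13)2c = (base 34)14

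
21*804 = 16884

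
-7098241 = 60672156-67770397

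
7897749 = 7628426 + 269323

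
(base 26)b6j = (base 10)7611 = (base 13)3606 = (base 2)1110110111011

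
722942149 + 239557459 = 962499608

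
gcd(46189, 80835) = 17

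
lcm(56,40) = 280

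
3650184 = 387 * 9432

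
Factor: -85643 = -1 * 85643^1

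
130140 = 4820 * 27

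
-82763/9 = -9195 - 8/9 ≈ -9195.89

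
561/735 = 187/245≈0.763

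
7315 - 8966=-1651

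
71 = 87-16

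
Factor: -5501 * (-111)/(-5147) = -1 * 3^1 * 37^1 * 5147^(-1) * 5501^1 = -610611/5147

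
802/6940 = 401/3470 ≈ 0.116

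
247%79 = 10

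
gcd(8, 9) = 1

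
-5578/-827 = 6 + 616/827 ≈ 6.74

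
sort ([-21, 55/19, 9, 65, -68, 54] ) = [-68, -21, 55/19, 9, 54, 65] 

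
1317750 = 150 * 8785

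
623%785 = 623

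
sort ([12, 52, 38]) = [12, 38, 52]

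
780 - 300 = 480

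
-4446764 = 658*(-6758)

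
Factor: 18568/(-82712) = -1*7^(-2)*11^1 = -11/49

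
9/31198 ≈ 0.000288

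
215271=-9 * (-23919)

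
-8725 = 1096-9821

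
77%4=1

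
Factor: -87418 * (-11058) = 2^2 * 3^1 * 19^1 * 97^1 * 109^1 * 401^1 = 966668244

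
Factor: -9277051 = -1 * 7^1 * 1325293^1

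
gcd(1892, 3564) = 44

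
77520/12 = 6460 = 6460.00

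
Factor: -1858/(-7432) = 2^(-2) = 1/4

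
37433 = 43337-5904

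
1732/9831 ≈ 0.176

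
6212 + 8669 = 14881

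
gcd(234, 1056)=6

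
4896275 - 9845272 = -4948997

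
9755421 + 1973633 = 11729054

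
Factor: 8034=2^1 * 3^1 * 13^1 * 103^1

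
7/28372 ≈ 0.000247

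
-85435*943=-80565205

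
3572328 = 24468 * 146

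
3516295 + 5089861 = 8606156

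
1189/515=2 + 159/515 ≈ 2.31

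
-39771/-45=883 + 4/5=883.80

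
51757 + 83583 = 135340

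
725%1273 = 725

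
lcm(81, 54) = 162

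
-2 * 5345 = -10690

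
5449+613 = 6062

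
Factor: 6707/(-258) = -1*2^(-1)*3^(-1)*19^1*43^(-1)*353^1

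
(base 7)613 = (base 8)460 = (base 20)f4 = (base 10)304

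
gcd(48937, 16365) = 1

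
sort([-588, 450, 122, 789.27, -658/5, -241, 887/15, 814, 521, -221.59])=[-588, -241, -221.59, -658/5, 887/15, 122, 450, 521, 789.27, 814]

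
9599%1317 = 380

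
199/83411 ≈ 0.00239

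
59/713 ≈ 0.0827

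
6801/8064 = 2267/2688 ≈ 0.843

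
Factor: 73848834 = 2^1*3^4*607^1*751^1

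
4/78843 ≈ 0.0000507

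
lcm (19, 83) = 1577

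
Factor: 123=3^1*41^1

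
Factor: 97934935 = 5^1 * 7^1 * 2798141^1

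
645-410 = 235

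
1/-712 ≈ -0.00140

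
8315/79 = 105 + 20/79 ≈ 105.25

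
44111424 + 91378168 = 135489592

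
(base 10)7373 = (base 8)16315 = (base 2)1110011001101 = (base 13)3482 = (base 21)gf2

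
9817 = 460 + 9357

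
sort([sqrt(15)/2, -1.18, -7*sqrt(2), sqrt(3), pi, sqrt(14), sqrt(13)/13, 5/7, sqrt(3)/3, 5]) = [-7*sqrt(2), -1.18, sqrt(13)/13, sqrt(3)/3, 5/7, sqrt(3), sqrt(15)/2, pi, sqrt(14), 5]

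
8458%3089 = 2280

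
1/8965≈0.000112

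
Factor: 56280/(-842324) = -1*2^1*3^1*5^1*449^(-1) = -30/449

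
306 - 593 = -287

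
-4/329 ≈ -0.0122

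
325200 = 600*542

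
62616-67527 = -4911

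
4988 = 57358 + -52370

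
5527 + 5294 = 10821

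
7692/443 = 17 + 161/443≈17.36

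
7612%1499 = 117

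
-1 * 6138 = -6138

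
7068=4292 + 2776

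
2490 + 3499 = 5989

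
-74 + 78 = 4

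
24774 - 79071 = -54297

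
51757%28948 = 22809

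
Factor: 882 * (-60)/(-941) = 2^3 * 3^3 * 5^1 * 7^2 * 941^(-1) = 52920/941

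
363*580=210540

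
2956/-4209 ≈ -0.702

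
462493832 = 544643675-82149843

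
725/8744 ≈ 0.0829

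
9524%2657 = 1553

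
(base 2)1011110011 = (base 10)755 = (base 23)19j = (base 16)2f3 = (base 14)3bd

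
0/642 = 0 = 0.00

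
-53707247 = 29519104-83226351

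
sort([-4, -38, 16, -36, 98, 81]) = [-38, -36, -4, 16, 81, 98]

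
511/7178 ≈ 0.0712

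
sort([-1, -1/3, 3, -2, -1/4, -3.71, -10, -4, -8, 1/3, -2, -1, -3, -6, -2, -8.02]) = [-10, -8.02, -8, -6, -4, -3.71, -3, -2, -2, -2, -1, -1, -1/3, -1/4, 1/3, 3]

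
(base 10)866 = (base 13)518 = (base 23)1ef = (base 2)1101100010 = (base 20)236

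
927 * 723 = 670221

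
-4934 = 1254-6188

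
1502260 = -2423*(-620)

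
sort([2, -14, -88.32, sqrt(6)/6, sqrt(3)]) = [-88.32, -14, sqrt(6)/6, sqrt(3), 2]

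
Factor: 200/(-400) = -1*2^(-1) = -1/2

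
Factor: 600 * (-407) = -1 * 2^3 * 3^1 * 5^2 * 11^1 * 37^1 = -244200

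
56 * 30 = 1680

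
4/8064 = 1/2016≈0.000496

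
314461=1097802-783341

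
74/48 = 1 + 13/24 ≈ 1.54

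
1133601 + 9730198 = 10863799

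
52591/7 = 7513 = 7513.00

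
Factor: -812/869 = -1*2^2*7^1*11^(-1)*29^1*79^(-1)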